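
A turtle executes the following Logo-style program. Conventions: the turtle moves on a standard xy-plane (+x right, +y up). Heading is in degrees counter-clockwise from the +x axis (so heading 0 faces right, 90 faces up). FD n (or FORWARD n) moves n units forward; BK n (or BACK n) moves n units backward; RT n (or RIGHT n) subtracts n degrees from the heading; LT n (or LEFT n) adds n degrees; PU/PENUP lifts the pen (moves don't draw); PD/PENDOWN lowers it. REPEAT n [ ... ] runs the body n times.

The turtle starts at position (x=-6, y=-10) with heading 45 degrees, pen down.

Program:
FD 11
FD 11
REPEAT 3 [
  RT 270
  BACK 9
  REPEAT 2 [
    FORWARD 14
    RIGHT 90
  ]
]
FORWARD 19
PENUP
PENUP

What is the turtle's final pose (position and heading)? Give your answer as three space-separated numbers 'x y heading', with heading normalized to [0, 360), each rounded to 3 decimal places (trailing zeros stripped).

Executing turtle program step by step:
Start: pos=(-6,-10), heading=45, pen down
FD 11: (-6,-10) -> (1.778,-2.222) [heading=45, draw]
FD 11: (1.778,-2.222) -> (9.556,5.556) [heading=45, draw]
REPEAT 3 [
  -- iteration 1/3 --
  RT 270: heading 45 -> 135
  BK 9: (9.556,5.556) -> (15.92,-0.808) [heading=135, draw]
  REPEAT 2 [
    -- iteration 1/2 --
    FD 14: (15.92,-0.808) -> (6.021,9.092) [heading=135, draw]
    RT 90: heading 135 -> 45
    -- iteration 2/2 --
    FD 14: (6.021,9.092) -> (15.92,18.991) [heading=45, draw]
    RT 90: heading 45 -> 315
  ]
  -- iteration 2/3 --
  RT 270: heading 315 -> 45
  BK 9: (15.92,18.991) -> (9.556,12.627) [heading=45, draw]
  REPEAT 2 [
    -- iteration 1/2 --
    FD 14: (9.556,12.627) -> (19.456,22.527) [heading=45, draw]
    RT 90: heading 45 -> 315
    -- iteration 2/2 --
    FD 14: (19.456,22.527) -> (29.355,12.627) [heading=315, draw]
    RT 90: heading 315 -> 225
  ]
  -- iteration 3/3 --
  RT 270: heading 225 -> 315
  BK 9: (29.355,12.627) -> (22.991,18.991) [heading=315, draw]
  REPEAT 2 [
    -- iteration 1/2 --
    FD 14: (22.991,18.991) -> (32.891,9.092) [heading=315, draw]
    RT 90: heading 315 -> 225
    -- iteration 2/2 --
    FD 14: (32.891,9.092) -> (22.991,-0.808) [heading=225, draw]
    RT 90: heading 225 -> 135
  ]
]
FD 19: (22.991,-0.808) -> (9.556,12.627) [heading=135, draw]
PU: pen up
PU: pen up
Final: pos=(9.556,12.627), heading=135, 12 segment(s) drawn

Answer: 9.556 12.627 135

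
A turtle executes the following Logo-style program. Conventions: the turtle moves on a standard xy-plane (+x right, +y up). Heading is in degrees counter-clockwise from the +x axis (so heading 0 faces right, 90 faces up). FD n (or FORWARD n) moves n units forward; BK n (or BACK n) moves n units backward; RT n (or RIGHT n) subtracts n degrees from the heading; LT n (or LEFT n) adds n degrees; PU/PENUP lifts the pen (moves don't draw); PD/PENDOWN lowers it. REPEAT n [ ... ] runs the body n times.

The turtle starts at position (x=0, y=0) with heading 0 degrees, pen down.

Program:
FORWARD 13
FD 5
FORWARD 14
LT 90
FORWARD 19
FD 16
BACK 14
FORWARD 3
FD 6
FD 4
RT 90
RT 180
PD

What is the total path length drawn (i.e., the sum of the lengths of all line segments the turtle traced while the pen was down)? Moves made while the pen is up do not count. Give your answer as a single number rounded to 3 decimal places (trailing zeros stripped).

Answer: 94

Derivation:
Executing turtle program step by step:
Start: pos=(0,0), heading=0, pen down
FD 13: (0,0) -> (13,0) [heading=0, draw]
FD 5: (13,0) -> (18,0) [heading=0, draw]
FD 14: (18,0) -> (32,0) [heading=0, draw]
LT 90: heading 0 -> 90
FD 19: (32,0) -> (32,19) [heading=90, draw]
FD 16: (32,19) -> (32,35) [heading=90, draw]
BK 14: (32,35) -> (32,21) [heading=90, draw]
FD 3: (32,21) -> (32,24) [heading=90, draw]
FD 6: (32,24) -> (32,30) [heading=90, draw]
FD 4: (32,30) -> (32,34) [heading=90, draw]
RT 90: heading 90 -> 0
RT 180: heading 0 -> 180
PD: pen down
Final: pos=(32,34), heading=180, 9 segment(s) drawn

Segment lengths:
  seg 1: (0,0) -> (13,0), length = 13
  seg 2: (13,0) -> (18,0), length = 5
  seg 3: (18,0) -> (32,0), length = 14
  seg 4: (32,0) -> (32,19), length = 19
  seg 5: (32,19) -> (32,35), length = 16
  seg 6: (32,35) -> (32,21), length = 14
  seg 7: (32,21) -> (32,24), length = 3
  seg 8: (32,24) -> (32,30), length = 6
  seg 9: (32,30) -> (32,34), length = 4
Total = 94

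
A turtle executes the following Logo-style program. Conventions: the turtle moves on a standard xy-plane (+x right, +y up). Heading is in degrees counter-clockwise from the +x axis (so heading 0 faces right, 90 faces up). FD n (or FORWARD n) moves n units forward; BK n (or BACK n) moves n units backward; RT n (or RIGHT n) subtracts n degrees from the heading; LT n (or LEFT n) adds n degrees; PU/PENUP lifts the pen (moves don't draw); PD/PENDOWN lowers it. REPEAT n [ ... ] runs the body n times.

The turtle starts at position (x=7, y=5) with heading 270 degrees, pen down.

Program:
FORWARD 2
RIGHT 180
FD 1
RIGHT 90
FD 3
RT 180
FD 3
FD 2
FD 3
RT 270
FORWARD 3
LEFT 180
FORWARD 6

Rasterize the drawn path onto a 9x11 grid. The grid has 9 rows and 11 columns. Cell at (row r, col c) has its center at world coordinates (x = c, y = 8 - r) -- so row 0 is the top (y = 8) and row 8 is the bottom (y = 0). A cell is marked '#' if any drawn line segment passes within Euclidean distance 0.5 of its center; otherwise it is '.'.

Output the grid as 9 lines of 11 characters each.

Answer: ...........
..#........
..#........
..#....#...
..#########
..#....#...
..#........
..#........
...........

Derivation:
Segment 0: (7,5) -> (7,3)
Segment 1: (7,3) -> (7,4)
Segment 2: (7,4) -> (10,4)
Segment 3: (10,4) -> (7,4)
Segment 4: (7,4) -> (5,4)
Segment 5: (5,4) -> (2,4)
Segment 6: (2,4) -> (2,1)
Segment 7: (2,1) -> (2,7)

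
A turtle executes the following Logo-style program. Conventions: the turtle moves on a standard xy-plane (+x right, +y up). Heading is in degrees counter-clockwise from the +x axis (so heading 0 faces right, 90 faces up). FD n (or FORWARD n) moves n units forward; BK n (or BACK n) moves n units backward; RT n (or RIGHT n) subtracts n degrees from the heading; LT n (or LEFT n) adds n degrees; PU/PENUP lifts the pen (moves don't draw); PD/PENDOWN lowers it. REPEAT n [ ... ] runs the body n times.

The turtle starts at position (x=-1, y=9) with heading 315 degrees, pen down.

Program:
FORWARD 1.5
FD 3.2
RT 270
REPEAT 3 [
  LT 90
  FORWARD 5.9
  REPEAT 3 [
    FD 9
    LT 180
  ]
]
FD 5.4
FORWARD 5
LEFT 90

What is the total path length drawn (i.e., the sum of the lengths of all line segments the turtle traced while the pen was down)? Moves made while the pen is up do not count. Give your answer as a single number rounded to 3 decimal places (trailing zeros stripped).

Answer: 113.8

Derivation:
Executing turtle program step by step:
Start: pos=(-1,9), heading=315, pen down
FD 1.5: (-1,9) -> (0.061,7.939) [heading=315, draw]
FD 3.2: (0.061,7.939) -> (2.323,5.677) [heading=315, draw]
RT 270: heading 315 -> 45
REPEAT 3 [
  -- iteration 1/3 --
  LT 90: heading 45 -> 135
  FD 5.9: (2.323,5.677) -> (-1.849,9.849) [heading=135, draw]
  REPEAT 3 [
    -- iteration 1/3 --
    FD 9: (-1.849,9.849) -> (-8.212,16.212) [heading=135, draw]
    LT 180: heading 135 -> 315
    -- iteration 2/3 --
    FD 9: (-8.212,16.212) -> (-1.849,9.849) [heading=315, draw]
    LT 180: heading 315 -> 135
    -- iteration 3/3 --
    FD 9: (-1.849,9.849) -> (-8.212,16.212) [heading=135, draw]
    LT 180: heading 135 -> 315
  ]
  -- iteration 2/3 --
  LT 90: heading 315 -> 45
  FD 5.9: (-8.212,16.212) -> (-4.041,20.384) [heading=45, draw]
  REPEAT 3 [
    -- iteration 1/3 --
    FD 9: (-4.041,20.384) -> (2.323,26.748) [heading=45, draw]
    LT 180: heading 45 -> 225
    -- iteration 2/3 --
    FD 9: (2.323,26.748) -> (-4.041,20.384) [heading=225, draw]
    LT 180: heading 225 -> 45
    -- iteration 3/3 --
    FD 9: (-4.041,20.384) -> (2.323,26.748) [heading=45, draw]
    LT 180: heading 45 -> 225
  ]
  -- iteration 3/3 --
  LT 90: heading 225 -> 315
  FD 5.9: (2.323,26.748) -> (6.495,22.576) [heading=315, draw]
  REPEAT 3 [
    -- iteration 1/3 --
    FD 9: (6.495,22.576) -> (12.859,16.212) [heading=315, draw]
    LT 180: heading 315 -> 135
    -- iteration 2/3 --
    FD 9: (12.859,16.212) -> (6.495,22.576) [heading=135, draw]
    LT 180: heading 135 -> 315
    -- iteration 3/3 --
    FD 9: (6.495,22.576) -> (12.859,16.212) [heading=315, draw]
    LT 180: heading 315 -> 135
  ]
]
FD 5.4: (12.859,16.212) -> (9.041,20.031) [heading=135, draw]
FD 5: (9.041,20.031) -> (5.505,23.566) [heading=135, draw]
LT 90: heading 135 -> 225
Final: pos=(5.505,23.566), heading=225, 16 segment(s) drawn

Segment lengths:
  seg 1: (-1,9) -> (0.061,7.939), length = 1.5
  seg 2: (0.061,7.939) -> (2.323,5.677), length = 3.2
  seg 3: (2.323,5.677) -> (-1.849,9.849), length = 5.9
  seg 4: (-1.849,9.849) -> (-8.212,16.212), length = 9
  seg 5: (-8.212,16.212) -> (-1.849,9.849), length = 9
  seg 6: (-1.849,9.849) -> (-8.212,16.212), length = 9
  seg 7: (-8.212,16.212) -> (-4.041,20.384), length = 5.9
  seg 8: (-4.041,20.384) -> (2.323,26.748), length = 9
  seg 9: (2.323,26.748) -> (-4.041,20.384), length = 9
  seg 10: (-4.041,20.384) -> (2.323,26.748), length = 9
  seg 11: (2.323,26.748) -> (6.495,22.576), length = 5.9
  seg 12: (6.495,22.576) -> (12.859,16.212), length = 9
  seg 13: (12.859,16.212) -> (6.495,22.576), length = 9
  seg 14: (6.495,22.576) -> (12.859,16.212), length = 9
  seg 15: (12.859,16.212) -> (9.041,20.031), length = 5.4
  seg 16: (9.041,20.031) -> (5.505,23.566), length = 5
Total = 113.8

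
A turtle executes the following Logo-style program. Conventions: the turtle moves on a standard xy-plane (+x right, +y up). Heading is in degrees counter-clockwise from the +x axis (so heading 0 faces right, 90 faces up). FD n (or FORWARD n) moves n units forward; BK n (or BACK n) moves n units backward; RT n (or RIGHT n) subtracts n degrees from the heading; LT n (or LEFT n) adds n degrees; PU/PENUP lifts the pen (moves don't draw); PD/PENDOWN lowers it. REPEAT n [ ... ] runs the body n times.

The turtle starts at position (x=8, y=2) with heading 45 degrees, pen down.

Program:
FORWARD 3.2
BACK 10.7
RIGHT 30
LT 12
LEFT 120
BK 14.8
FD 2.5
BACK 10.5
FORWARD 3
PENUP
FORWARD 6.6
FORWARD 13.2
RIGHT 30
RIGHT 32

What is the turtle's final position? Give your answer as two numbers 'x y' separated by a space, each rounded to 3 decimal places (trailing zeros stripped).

Executing turtle program step by step:
Start: pos=(8,2), heading=45, pen down
FD 3.2: (8,2) -> (10.263,4.263) [heading=45, draw]
BK 10.7: (10.263,4.263) -> (2.697,-3.303) [heading=45, draw]
RT 30: heading 45 -> 15
LT 12: heading 15 -> 27
LT 120: heading 27 -> 147
BK 14.8: (2.697,-3.303) -> (15.109,-11.364) [heading=147, draw]
FD 2.5: (15.109,-11.364) -> (13.012,-10.002) [heading=147, draw]
BK 10.5: (13.012,-10.002) -> (21.818,-15.721) [heading=147, draw]
FD 3: (21.818,-15.721) -> (19.302,-14.087) [heading=147, draw]
PU: pen up
FD 6.6: (19.302,-14.087) -> (13.767,-10.493) [heading=147, move]
FD 13.2: (13.767,-10.493) -> (2.697,-3.303) [heading=147, move]
RT 30: heading 147 -> 117
RT 32: heading 117 -> 85
Final: pos=(2.697,-3.303), heading=85, 6 segment(s) drawn

Answer: 2.697 -3.303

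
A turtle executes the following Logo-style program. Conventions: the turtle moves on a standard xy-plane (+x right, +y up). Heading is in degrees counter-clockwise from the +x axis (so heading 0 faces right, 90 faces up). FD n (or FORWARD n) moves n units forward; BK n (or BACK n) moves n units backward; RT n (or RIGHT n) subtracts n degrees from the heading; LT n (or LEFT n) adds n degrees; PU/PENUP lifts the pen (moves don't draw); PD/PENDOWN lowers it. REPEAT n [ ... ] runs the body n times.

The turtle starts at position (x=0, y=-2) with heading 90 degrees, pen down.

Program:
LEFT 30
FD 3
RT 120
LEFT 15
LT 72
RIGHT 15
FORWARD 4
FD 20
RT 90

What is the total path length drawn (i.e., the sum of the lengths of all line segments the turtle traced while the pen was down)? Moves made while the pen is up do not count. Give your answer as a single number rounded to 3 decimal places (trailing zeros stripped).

Executing turtle program step by step:
Start: pos=(0,-2), heading=90, pen down
LT 30: heading 90 -> 120
FD 3: (0,-2) -> (-1.5,0.598) [heading=120, draw]
RT 120: heading 120 -> 0
LT 15: heading 0 -> 15
LT 72: heading 15 -> 87
RT 15: heading 87 -> 72
FD 4: (-1.5,0.598) -> (-0.264,4.402) [heading=72, draw]
FD 20: (-0.264,4.402) -> (5.916,23.423) [heading=72, draw]
RT 90: heading 72 -> 342
Final: pos=(5.916,23.423), heading=342, 3 segment(s) drawn

Segment lengths:
  seg 1: (0,-2) -> (-1.5,0.598), length = 3
  seg 2: (-1.5,0.598) -> (-0.264,4.402), length = 4
  seg 3: (-0.264,4.402) -> (5.916,23.423), length = 20
Total = 27

Answer: 27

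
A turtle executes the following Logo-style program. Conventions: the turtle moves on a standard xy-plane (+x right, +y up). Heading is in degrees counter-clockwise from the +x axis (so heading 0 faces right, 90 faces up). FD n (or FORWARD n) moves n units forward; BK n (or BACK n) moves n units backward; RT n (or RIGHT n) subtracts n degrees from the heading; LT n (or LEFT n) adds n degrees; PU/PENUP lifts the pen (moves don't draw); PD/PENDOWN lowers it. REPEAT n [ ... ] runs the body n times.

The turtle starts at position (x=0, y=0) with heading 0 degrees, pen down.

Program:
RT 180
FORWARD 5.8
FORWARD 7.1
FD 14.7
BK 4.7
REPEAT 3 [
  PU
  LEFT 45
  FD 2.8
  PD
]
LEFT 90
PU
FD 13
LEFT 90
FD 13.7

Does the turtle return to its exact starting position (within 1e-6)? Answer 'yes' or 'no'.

Answer: no

Derivation:
Executing turtle program step by step:
Start: pos=(0,0), heading=0, pen down
RT 180: heading 0 -> 180
FD 5.8: (0,0) -> (-5.8,0) [heading=180, draw]
FD 7.1: (-5.8,0) -> (-12.9,0) [heading=180, draw]
FD 14.7: (-12.9,0) -> (-27.6,0) [heading=180, draw]
BK 4.7: (-27.6,0) -> (-22.9,0) [heading=180, draw]
REPEAT 3 [
  -- iteration 1/3 --
  PU: pen up
  LT 45: heading 180 -> 225
  FD 2.8: (-22.9,0) -> (-24.88,-1.98) [heading=225, move]
  PD: pen down
  -- iteration 2/3 --
  PU: pen up
  LT 45: heading 225 -> 270
  FD 2.8: (-24.88,-1.98) -> (-24.88,-4.78) [heading=270, move]
  PD: pen down
  -- iteration 3/3 --
  PU: pen up
  LT 45: heading 270 -> 315
  FD 2.8: (-24.88,-4.78) -> (-22.9,-6.76) [heading=315, move]
  PD: pen down
]
LT 90: heading 315 -> 45
PU: pen up
FD 13: (-22.9,-6.76) -> (-13.708,2.433) [heading=45, move]
LT 90: heading 45 -> 135
FD 13.7: (-13.708,2.433) -> (-23.395,12.12) [heading=135, move]
Final: pos=(-23.395,12.12), heading=135, 4 segment(s) drawn

Start position: (0, 0)
Final position: (-23.395, 12.12)
Distance = 26.348; >= 1e-6 -> NOT closed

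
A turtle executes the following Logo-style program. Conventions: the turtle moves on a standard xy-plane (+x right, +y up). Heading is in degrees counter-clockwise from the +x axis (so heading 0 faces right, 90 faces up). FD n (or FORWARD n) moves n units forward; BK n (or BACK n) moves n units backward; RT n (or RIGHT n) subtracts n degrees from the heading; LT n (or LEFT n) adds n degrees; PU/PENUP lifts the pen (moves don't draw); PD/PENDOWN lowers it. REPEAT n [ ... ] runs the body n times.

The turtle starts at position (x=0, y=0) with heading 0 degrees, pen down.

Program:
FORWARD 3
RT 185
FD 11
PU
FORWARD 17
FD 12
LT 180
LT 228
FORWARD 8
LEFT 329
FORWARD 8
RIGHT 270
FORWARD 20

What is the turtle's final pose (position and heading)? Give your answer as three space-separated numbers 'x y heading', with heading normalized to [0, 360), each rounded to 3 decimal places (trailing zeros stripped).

Executing turtle program step by step:
Start: pos=(0,0), heading=0, pen down
FD 3: (0,0) -> (3,0) [heading=0, draw]
RT 185: heading 0 -> 175
FD 11: (3,0) -> (-7.958,0.959) [heading=175, draw]
PU: pen up
FD 17: (-7.958,0.959) -> (-24.893,2.44) [heading=175, move]
FD 12: (-24.893,2.44) -> (-36.848,3.486) [heading=175, move]
LT 180: heading 175 -> 355
LT 228: heading 355 -> 223
FD 8: (-36.848,3.486) -> (-42.699,-1.97) [heading=223, move]
LT 329: heading 223 -> 192
FD 8: (-42.699,-1.97) -> (-50.524,-3.633) [heading=192, move]
RT 270: heading 192 -> 282
FD 20: (-50.524,-3.633) -> (-46.366,-23.196) [heading=282, move]
Final: pos=(-46.366,-23.196), heading=282, 2 segment(s) drawn

Answer: -46.366 -23.196 282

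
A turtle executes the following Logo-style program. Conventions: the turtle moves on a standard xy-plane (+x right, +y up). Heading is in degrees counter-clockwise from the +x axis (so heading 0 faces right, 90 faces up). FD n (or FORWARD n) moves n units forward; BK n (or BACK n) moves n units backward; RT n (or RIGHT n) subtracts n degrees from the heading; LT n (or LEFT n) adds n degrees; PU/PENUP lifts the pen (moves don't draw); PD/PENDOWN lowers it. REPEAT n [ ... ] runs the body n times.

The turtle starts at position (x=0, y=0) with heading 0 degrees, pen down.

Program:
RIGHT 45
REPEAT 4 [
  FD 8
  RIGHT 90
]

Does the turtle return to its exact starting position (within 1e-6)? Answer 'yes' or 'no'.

Answer: yes

Derivation:
Executing turtle program step by step:
Start: pos=(0,0), heading=0, pen down
RT 45: heading 0 -> 315
REPEAT 4 [
  -- iteration 1/4 --
  FD 8: (0,0) -> (5.657,-5.657) [heading=315, draw]
  RT 90: heading 315 -> 225
  -- iteration 2/4 --
  FD 8: (5.657,-5.657) -> (0,-11.314) [heading=225, draw]
  RT 90: heading 225 -> 135
  -- iteration 3/4 --
  FD 8: (0,-11.314) -> (-5.657,-5.657) [heading=135, draw]
  RT 90: heading 135 -> 45
  -- iteration 4/4 --
  FD 8: (-5.657,-5.657) -> (0,0) [heading=45, draw]
  RT 90: heading 45 -> 315
]
Final: pos=(0,0), heading=315, 4 segment(s) drawn

Start position: (0, 0)
Final position: (0, 0)
Distance = 0; < 1e-6 -> CLOSED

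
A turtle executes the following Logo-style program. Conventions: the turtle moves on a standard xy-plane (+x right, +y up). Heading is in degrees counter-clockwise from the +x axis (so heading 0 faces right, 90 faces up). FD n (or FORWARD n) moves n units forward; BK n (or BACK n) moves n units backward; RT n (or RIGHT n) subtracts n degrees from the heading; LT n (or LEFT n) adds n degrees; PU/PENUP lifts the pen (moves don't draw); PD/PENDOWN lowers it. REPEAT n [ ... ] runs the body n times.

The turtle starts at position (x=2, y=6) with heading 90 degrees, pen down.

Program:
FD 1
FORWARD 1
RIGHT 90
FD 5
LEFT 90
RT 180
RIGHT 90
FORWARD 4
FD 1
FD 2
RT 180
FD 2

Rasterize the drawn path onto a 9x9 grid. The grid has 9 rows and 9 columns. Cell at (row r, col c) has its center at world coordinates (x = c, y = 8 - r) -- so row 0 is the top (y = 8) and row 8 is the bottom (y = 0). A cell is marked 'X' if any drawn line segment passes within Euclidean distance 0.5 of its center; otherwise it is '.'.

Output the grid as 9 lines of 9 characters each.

Answer: XXXXXXXX.
..X......
..X......
.........
.........
.........
.........
.........
.........

Derivation:
Segment 0: (2,6) -> (2,7)
Segment 1: (2,7) -> (2,8)
Segment 2: (2,8) -> (7,8)
Segment 3: (7,8) -> (3,8)
Segment 4: (3,8) -> (2,8)
Segment 5: (2,8) -> (0,8)
Segment 6: (0,8) -> (2,8)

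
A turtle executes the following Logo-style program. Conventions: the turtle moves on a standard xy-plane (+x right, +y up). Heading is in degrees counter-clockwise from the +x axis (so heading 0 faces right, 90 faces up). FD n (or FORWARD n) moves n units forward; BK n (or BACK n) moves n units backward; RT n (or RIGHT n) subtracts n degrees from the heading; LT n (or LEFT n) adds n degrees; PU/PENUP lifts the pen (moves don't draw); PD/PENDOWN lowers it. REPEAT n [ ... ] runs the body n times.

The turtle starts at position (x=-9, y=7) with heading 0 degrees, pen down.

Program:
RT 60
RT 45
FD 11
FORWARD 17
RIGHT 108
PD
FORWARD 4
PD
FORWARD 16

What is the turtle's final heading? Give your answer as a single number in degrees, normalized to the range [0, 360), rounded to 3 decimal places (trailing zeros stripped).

Executing turtle program step by step:
Start: pos=(-9,7), heading=0, pen down
RT 60: heading 0 -> 300
RT 45: heading 300 -> 255
FD 11: (-9,7) -> (-11.847,-3.625) [heading=255, draw]
FD 17: (-11.847,-3.625) -> (-16.247,-20.046) [heading=255, draw]
RT 108: heading 255 -> 147
PD: pen down
FD 4: (-16.247,-20.046) -> (-19.602,-17.867) [heading=147, draw]
PD: pen down
FD 16: (-19.602,-17.867) -> (-33.02,-9.153) [heading=147, draw]
Final: pos=(-33.02,-9.153), heading=147, 4 segment(s) drawn

Answer: 147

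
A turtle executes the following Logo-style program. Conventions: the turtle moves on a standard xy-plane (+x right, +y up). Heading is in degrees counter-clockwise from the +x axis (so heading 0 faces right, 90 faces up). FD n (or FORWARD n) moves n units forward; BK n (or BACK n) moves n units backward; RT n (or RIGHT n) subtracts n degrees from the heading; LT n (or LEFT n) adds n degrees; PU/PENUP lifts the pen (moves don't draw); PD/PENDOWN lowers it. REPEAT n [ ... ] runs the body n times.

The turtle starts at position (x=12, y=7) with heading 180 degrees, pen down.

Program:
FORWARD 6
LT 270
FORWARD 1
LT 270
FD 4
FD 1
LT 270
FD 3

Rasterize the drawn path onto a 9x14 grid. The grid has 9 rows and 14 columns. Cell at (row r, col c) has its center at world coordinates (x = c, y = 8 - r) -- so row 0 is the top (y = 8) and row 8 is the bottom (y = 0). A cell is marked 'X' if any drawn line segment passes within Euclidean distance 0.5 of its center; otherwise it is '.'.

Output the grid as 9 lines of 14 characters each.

Segment 0: (12,7) -> (6,7)
Segment 1: (6,7) -> (6,8)
Segment 2: (6,8) -> (10,8)
Segment 3: (10,8) -> (11,8)
Segment 4: (11,8) -> (11,5)

Answer: ......XXXXXX..
......XXXXXXX.
...........X..
...........X..
..............
..............
..............
..............
..............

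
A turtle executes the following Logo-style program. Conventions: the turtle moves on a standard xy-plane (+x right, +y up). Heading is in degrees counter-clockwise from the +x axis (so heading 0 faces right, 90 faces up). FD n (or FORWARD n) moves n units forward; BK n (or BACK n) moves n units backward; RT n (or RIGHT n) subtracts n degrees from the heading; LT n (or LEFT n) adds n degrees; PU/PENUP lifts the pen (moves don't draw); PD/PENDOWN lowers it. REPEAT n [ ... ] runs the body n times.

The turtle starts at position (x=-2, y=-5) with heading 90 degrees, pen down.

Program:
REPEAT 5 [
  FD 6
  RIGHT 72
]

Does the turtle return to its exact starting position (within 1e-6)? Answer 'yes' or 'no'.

Executing turtle program step by step:
Start: pos=(-2,-5), heading=90, pen down
REPEAT 5 [
  -- iteration 1/5 --
  FD 6: (-2,-5) -> (-2,1) [heading=90, draw]
  RT 72: heading 90 -> 18
  -- iteration 2/5 --
  FD 6: (-2,1) -> (3.706,2.854) [heading=18, draw]
  RT 72: heading 18 -> 306
  -- iteration 3/5 --
  FD 6: (3.706,2.854) -> (7.233,-2) [heading=306, draw]
  RT 72: heading 306 -> 234
  -- iteration 4/5 --
  FD 6: (7.233,-2) -> (3.706,-6.854) [heading=234, draw]
  RT 72: heading 234 -> 162
  -- iteration 5/5 --
  FD 6: (3.706,-6.854) -> (-2,-5) [heading=162, draw]
  RT 72: heading 162 -> 90
]
Final: pos=(-2,-5), heading=90, 5 segment(s) drawn

Start position: (-2, -5)
Final position: (-2, -5)
Distance = 0; < 1e-6 -> CLOSED

Answer: yes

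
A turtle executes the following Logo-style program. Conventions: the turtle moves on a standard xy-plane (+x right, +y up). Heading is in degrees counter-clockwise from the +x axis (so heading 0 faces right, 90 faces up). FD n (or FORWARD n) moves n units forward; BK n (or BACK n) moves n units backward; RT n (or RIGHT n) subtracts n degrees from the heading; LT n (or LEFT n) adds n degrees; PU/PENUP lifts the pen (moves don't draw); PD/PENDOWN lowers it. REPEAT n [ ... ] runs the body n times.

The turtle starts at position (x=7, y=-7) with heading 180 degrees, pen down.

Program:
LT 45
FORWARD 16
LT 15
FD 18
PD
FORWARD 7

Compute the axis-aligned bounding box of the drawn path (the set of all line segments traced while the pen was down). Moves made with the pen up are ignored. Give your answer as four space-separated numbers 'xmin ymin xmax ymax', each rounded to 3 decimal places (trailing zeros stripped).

Answer: -16.814 -39.964 7 -7

Derivation:
Executing turtle program step by step:
Start: pos=(7,-7), heading=180, pen down
LT 45: heading 180 -> 225
FD 16: (7,-7) -> (-4.314,-18.314) [heading=225, draw]
LT 15: heading 225 -> 240
FD 18: (-4.314,-18.314) -> (-13.314,-33.902) [heading=240, draw]
PD: pen down
FD 7: (-13.314,-33.902) -> (-16.814,-39.964) [heading=240, draw]
Final: pos=(-16.814,-39.964), heading=240, 3 segment(s) drawn

Segment endpoints: x in {-16.814, -13.314, -4.314, 7}, y in {-39.964, -33.902, -18.314, -7}
xmin=-16.814, ymin=-39.964, xmax=7, ymax=-7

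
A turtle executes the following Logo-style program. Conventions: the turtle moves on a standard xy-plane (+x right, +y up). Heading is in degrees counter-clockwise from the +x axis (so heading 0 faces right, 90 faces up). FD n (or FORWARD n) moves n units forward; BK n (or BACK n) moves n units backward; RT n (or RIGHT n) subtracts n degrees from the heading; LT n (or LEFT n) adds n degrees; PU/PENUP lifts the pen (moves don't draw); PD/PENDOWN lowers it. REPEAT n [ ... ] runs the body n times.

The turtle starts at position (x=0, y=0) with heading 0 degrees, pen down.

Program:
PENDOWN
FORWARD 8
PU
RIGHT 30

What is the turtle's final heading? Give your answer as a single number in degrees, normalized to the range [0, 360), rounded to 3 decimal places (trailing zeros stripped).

Executing turtle program step by step:
Start: pos=(0,0), heading=0, pen down
PD: pen down
FD 8: (0,0) -> (8,0) [heading=0, draw]
PU: pen up
RT 30: heading 0 -> 330
Final: pos=(8,0), heading=330, 1 segment(s) drawn

Answer: 330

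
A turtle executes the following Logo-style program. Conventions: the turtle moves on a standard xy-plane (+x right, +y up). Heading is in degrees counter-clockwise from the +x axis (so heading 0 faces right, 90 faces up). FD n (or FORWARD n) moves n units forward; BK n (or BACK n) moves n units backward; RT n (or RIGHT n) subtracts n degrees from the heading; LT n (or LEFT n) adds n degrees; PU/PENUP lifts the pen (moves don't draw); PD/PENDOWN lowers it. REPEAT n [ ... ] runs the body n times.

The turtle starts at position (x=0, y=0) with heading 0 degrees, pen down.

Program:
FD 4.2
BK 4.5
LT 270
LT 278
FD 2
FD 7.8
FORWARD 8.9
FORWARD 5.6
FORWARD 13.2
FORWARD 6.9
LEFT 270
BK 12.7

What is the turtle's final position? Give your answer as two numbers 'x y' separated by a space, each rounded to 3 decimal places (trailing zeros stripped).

Answer: -42.5 -18.756

Derivation:
Executing turtle program step by step:
Start: pos=(0,0), heading=0, pen down
FD 4.2: (0,0) -> (4.2,0) [heading=0, draw]
BK 4.5: (4.2,0) -> (-0.3,0) [heading=0, draw]
LT 270: heading 0 -> 270
LT 278: heading 270 -> 188
FD 2: (-0.3,0) -> (-2.281,-0.278) [heading=188, draw]
FD 7.8: (-2.281,-0.278) -> (-10.005,-1.364) [heading=188, draw]
FD 8.9: (-10.005,-1.364) -> (-18.818,-2.603) [heading=188, draw]
FD 5.6: (-18.818,-2.603) -> (-24.364,-3.382) [heading=188, draw]
FD 13.2: (-24.364,-3.382) -> (-37.435,-5.219) [heading=188, draw]
FD 6.9: (-37.435,-5.219) -> (-44.268,-6.179) [heading=188, draw]
LT 270: heading 188 -> 98
BK 12.7: (-44.268,-6.179) -> (-42.5,-18.756) [heading=98, draw]
Final: pos=(-42.5,-18.756), heading=98, 9 segment(s) drawn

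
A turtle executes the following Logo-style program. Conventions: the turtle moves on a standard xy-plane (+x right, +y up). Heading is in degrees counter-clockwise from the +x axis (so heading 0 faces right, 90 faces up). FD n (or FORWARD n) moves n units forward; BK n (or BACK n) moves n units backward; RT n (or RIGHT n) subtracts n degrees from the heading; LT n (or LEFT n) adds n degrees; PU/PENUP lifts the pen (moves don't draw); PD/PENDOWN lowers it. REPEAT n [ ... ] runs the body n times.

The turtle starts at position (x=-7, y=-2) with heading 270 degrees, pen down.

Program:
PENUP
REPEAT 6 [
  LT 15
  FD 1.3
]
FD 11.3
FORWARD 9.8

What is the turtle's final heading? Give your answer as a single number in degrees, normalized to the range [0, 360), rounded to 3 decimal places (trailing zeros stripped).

Answer: 0

Derivation:
Executing turtle program step by step:
Start: pos=(-7,-2), heading=270, pen down
PU: pen up
REPEAT 6 [
  -- iteration 1/6 --
  LT 15: heading 270 -> 285
  FD 1.3: (-7,-2) -> (-6.664,-3.256) [heading=285, move]
  -- iteration 2/6 --
  LT 15: heading 285 -> 300
  FD 1.3: (-6.664,-3.256) -> (-6.014,-4.382) [heading=300, move]
  -- iteration 3/6 --
  LT 15: heading 300 -> 315
  FD 1.3: (-6.014,-4.382) -> (-5.094,-5.301) [heading=315, move]
  -- iteration 4/6 --
  LT 15: heading 315 -> 330
  FD 1.3: (-5.094,-5.301) -> (-3.968,-5.951) [heading=330, move]
  -- iteration 5/6 --
  LT 15: heading 330 -> 345
  FD 1.3: (-3.968,-5.951) -> (-2.713,-6.287) [heading=345, move]
  -- iteration 6/6 --
  LT 15: heading 345 -> 0
  FD 1.3: (-2.713,-6.287) -> (-1.413,-6.287) [heading=0, move]
]
FD 11.3: (-1.413,-6.287) -> (9.887,-6.287) [heading=0, move]
FD 9.8: (9.887,-6.287) -> (19.687,-6.287) [heading=0, move]
Final: pos=(19.687,-6.287), heading=0, 0 segment(s) drawn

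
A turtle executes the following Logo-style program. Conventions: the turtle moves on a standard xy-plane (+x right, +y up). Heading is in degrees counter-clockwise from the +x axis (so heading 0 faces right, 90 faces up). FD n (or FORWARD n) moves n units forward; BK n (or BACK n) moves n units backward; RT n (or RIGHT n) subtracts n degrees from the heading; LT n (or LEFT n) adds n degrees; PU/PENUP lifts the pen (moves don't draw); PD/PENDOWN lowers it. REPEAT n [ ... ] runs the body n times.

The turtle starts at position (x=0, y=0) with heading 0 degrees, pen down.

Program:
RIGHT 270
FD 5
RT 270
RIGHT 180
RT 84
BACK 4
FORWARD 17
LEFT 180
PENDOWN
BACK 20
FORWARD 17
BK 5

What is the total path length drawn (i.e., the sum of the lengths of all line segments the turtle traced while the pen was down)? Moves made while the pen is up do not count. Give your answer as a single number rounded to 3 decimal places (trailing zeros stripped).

Answer: 68

Derivation:
Executing turtle program step by step:
Start: pos=(0,0), heading=0, pen down
RT 270: heading 0 -> 90
FD 5: (0,0) -> (0,5) [heading=90, draw]
RT 270: heading 90 -> 180
RT 180: heading 180 -> 0
RT 84: heading 0 -> 276
BK 4: (0,5) -> (-0.418,8.978) [heading=276, draw]
FD 17: (-0.418,8.978) -> (1.359,-7.929) [heading=276, draw]
LT 180: heading 276 -> 96
PD: pen down
BK 20: (1.359,-7.929) -> (3.449,-27.819) [heading=96, draw]
FD 17: (3.449,-27.819) -> (1.672,-10.912) [heading=96, draw]
BK 5: (1.672,-10.912) -> (2.195,-15.885) [heading=96, draw]
Final: pos=(2.195,-15.885), heading=96, 6 segment(s) drawn

Segment lengths:
  seg 1: (0,0) -> (0,5), length = 5
  seg 2: (0,5) -> (-0.418,8.978), length = 4
  seg 3: (-0.418,8.978) -> (1.359,-7.929), length = 17
  seg 4: (1.359,-7.929) -> (3.449,-27.819), length = 20
  seg 5: (3.449,-27.819) -> (1.672,-10.912), length = 17
  seg 6: (1.672,-10.912) -> (2.195,-15.885), length = 5
Total = 68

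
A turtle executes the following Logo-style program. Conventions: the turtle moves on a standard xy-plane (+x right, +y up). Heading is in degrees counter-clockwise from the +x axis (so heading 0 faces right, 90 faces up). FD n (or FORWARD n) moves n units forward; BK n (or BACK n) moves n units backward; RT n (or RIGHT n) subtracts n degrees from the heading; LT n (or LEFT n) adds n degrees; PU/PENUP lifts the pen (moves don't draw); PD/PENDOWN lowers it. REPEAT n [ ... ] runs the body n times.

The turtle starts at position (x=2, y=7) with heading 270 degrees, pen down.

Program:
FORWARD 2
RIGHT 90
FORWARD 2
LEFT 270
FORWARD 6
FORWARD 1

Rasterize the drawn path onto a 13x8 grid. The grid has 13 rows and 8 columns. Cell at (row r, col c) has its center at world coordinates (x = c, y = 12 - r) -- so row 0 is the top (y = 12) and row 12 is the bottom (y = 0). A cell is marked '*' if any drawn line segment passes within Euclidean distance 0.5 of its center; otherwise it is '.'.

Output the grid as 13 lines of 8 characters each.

Answer: *.......
*.......
*.......
*.......
*.......
*.*.....
*.*.....
***.....
........
........
........
........
........

Derivation:
Segment 0: (2,7) -> (2,5)
Segment 1: (2,5) -> (-0,5)
Segment 2: (-0,5) -> (0,11)
Segment 3: (0,11) -> (0,12)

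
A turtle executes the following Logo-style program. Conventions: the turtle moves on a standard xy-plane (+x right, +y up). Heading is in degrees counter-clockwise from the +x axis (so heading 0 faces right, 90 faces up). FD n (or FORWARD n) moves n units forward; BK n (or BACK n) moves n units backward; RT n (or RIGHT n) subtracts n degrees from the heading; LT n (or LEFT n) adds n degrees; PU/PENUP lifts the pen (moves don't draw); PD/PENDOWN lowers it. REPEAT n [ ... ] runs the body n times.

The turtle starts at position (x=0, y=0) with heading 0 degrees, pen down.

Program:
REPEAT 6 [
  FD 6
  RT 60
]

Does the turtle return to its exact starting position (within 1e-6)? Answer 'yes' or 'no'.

Executing turtle program step by step:
Start: pos=(0,0), heading=0, pen down
REPEAT 6 [
  -- iteration 1/6 --
  FD 6: (0,0) -> (6,0) [heading=0, draw]
  RT 60: heading 0 -> 300
  -- iteration 2/6 --
  FD 6: (6,0) -> (9,-5.196) [heading=300, draw]
  RT 60: heading 300 -> 240
  -- iteration 3/6 --
  FD 6: (9,-5.196) -> (6,-10.392) [heading=240, draw]
  RT 60: heading 240 -> 180
  -- iteration 4/6 --
  FD 6: (6,-10.392) -> (0,-10.392) [heading=180, draw]
  RT 60: heading 180 -> 120
  -- iteration 5/6 --
  FD 6: (0,-10.392) -> (-3,-5.196) [heading=120, draw]
  RT 60: heading 120 -> 60
  -- iteration 6/6 --
  FD 6: (-3,-5.196) -> (0,0) [heading=60, draw]
  RT 60: heading 60 -> 0
]
Final: pos=(0,0), heading=0, 6 segment(s) drawn

Start position: (0, 0)
Final position: (0, 0)
Distance = 0; < 1e-6 -> CLOSED

Answer: yes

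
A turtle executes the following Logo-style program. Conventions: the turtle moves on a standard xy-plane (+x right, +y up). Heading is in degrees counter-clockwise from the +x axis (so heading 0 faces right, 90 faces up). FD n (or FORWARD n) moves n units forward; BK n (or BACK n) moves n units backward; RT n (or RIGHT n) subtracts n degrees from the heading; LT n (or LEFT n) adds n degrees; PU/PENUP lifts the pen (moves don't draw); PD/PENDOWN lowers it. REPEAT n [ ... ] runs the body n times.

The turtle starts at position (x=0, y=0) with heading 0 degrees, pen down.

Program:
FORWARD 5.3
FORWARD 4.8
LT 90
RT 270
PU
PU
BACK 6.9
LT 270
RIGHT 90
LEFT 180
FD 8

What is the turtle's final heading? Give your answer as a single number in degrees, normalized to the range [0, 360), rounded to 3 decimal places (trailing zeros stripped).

Answer: 180

Derivation:
Executing turtle program step by step:
Start: pos=(0,0), heading=0, pen down
FD 5.3: (0,0) -> (5.3,0) [heading=0, draw]
FD 4.8: (5.3,0) -> (10.1,0) [heading=0, draw]
LT 90: heading 0 -> 90
RT 270: heading 90 -> 180
PU: pen up
PU: pen up
BK 6.9: (10.1,0) -> (17,0) [heading=180, move]
LT 270: heading 180 -> 90
RT 90: heading 90 -> 0
LT 180: heading 0 -> 180
FD 8: (17,0) -> (9,0) [heading=180, move]
Final: pos=(9,0), heading=180, 2 segment(s) drawn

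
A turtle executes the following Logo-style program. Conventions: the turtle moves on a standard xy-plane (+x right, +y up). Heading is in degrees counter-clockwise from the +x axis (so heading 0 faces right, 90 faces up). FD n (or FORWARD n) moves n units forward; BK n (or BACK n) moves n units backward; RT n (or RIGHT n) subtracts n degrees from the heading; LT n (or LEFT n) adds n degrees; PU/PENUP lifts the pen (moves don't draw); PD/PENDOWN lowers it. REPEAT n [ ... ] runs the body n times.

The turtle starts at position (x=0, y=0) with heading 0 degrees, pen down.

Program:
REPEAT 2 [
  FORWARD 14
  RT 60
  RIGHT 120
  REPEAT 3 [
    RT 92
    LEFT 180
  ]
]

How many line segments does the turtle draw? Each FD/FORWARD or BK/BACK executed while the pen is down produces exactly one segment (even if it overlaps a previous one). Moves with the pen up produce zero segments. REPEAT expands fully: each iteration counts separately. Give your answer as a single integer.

Answer: 2

Derivation:
Executing turtle program step by step:
Start: pos=(0,0), heading=0, pen down
REPEAT 2 [
  -- iteration 1/2 --
  FD 14: (0,0) -> (14,0) [heading=0, draw]
  RT 60: heading 0 -> 300
  RT 120: heading 300 -> 180
  REPEAT 3 [
    -- iteration 1/3 --
    RT 92: heading 180 -> 88
    LT 180: heading 88 -> 268
    -- iteration 2/3 --
    RT 92: heading 268 -> 176
    LT 180: heading 176 -> 356
    -- iteration 3/3 --
    RT 92: heading 356 -> 264
    LT 180: heading 264 -> 84
  ]
  -- iteration 2/2 --
  FD 14: (14,0) -> (15.463,13.923) [heading=84, draw]
  RT 60: heading 84 -> 24
  RT 120: heading 24 -> 264
  REPEAT 3 [
    -- iteration 1/3 --
    RT 92: heading 264 -> 172
    LT 180: heading 172 -> 352
    -- iteration 2/3 --
    RT 92: heading 352 -> 260
    LT 180: heading 260 -> 80
    -- iteration 3/3 --
    RT 92: heading 80 -> 348
    LT 180: heading 348 -> 168
  ]
]
Final: pos=(15.463,13.923), heading=168, 2 segment(s) drawn
Segments drawn: 2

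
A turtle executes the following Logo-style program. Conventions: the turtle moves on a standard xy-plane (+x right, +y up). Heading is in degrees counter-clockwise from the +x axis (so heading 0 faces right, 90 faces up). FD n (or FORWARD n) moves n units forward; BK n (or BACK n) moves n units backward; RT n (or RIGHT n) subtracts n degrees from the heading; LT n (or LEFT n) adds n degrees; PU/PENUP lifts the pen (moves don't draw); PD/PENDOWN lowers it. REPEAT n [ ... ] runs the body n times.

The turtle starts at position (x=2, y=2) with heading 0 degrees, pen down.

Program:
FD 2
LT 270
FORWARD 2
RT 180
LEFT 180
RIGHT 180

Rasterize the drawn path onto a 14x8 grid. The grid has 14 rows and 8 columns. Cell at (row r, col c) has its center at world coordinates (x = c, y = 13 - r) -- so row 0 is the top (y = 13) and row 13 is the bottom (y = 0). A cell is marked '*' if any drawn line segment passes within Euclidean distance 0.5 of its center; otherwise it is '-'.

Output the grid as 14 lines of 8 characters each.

Answer: --------
--------
--------
--------
--------
--------
--------
--------
--------
--------
--------
--***---
----*---
----*---

Derivation:
Segment 0: (2,2) -> (4,2)
Segment 1: (4,2) -> (4,0)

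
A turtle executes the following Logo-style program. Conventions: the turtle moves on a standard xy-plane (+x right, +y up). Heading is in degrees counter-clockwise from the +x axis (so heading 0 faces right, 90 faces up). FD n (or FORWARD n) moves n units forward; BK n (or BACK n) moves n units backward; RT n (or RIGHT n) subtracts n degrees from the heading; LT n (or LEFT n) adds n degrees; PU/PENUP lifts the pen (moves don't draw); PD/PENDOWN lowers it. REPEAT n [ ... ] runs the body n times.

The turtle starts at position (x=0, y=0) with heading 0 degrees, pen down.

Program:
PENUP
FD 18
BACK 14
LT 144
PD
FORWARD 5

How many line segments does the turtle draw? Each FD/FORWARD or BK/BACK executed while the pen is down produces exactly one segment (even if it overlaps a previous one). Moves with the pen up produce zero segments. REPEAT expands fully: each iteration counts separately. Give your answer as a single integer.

Answer: 1

Derivation:
Executing turtle program step by step:
Start: pos=(0,0), heading=0, pen down
PU: pen up
FD 18: (0,0) -> (18,0) [heading=0, move]
BK 14: (18,0) -> (4,0) [heading=0, move]
LT 144: heading 0 -> 144
PD: pen down
FD 5: (4,0) -> (-0.045,2.939) [heading=144, draw]
Final: pos=(-0.045,2.939), heading=144, 1 segment(s) drawn
Segments drawn: 1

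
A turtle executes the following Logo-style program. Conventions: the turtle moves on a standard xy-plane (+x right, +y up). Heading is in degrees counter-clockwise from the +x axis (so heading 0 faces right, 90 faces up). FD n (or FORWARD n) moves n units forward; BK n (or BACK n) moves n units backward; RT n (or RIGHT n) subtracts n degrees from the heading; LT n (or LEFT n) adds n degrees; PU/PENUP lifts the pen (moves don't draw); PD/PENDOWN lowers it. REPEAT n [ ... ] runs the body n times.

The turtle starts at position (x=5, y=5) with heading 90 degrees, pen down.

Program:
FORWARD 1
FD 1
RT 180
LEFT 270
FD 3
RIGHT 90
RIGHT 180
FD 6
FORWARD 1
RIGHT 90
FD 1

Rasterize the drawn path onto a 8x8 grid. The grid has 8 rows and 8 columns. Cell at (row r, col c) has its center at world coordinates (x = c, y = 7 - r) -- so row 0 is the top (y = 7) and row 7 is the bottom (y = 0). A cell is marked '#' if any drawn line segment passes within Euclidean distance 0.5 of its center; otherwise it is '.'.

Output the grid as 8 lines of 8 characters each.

Segment 0: (5,5) -> (5,6)
Segment 1: (5,6) -> (5,7)
Segment 2: (5,7) -> (2,7)
Segment 3: (2,7) -> (2,1)
Segment 4: (2,1) -> (2,0)
Segment 5: (2,0) -> (1,-0)

Answer: ..####..
..#..#..
..#..#..
..#.....
..#.....
..#.....
..#.....
.##.....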